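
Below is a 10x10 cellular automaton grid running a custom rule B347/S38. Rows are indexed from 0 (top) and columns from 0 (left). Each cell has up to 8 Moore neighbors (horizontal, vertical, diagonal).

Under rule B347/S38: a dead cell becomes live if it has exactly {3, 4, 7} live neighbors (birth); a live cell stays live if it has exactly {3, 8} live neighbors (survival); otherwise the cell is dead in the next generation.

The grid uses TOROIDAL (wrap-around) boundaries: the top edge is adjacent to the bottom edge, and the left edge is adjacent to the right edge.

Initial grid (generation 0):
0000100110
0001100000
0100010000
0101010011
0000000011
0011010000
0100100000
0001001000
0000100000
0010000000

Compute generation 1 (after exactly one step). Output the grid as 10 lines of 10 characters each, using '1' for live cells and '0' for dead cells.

Simulating step by step:
Generation 0 (given above): 23 live cells
Generation 1: 26 live cells
(generation 1 grid is the final answer)

Answer: 0001000000
0000110000
1011000000
1010100011
1011100011
0000100000
0011110000
0000110000
0001000000
0001000000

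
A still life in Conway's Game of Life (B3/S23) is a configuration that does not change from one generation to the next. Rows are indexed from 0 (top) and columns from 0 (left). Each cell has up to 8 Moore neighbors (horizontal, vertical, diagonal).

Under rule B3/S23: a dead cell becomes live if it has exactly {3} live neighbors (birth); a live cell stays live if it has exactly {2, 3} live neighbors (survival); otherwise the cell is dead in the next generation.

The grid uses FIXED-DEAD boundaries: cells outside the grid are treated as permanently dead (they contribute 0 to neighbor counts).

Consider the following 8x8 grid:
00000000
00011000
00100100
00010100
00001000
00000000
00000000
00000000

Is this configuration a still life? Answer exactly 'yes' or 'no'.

Compute generation 1 and compare to generation 0 (given above):
Generation 1:
00000000
00011000
00100100
00010100
00001000
00000000
00000000
00000000
The grids are IDENTICAL -> still life.

Answer: yes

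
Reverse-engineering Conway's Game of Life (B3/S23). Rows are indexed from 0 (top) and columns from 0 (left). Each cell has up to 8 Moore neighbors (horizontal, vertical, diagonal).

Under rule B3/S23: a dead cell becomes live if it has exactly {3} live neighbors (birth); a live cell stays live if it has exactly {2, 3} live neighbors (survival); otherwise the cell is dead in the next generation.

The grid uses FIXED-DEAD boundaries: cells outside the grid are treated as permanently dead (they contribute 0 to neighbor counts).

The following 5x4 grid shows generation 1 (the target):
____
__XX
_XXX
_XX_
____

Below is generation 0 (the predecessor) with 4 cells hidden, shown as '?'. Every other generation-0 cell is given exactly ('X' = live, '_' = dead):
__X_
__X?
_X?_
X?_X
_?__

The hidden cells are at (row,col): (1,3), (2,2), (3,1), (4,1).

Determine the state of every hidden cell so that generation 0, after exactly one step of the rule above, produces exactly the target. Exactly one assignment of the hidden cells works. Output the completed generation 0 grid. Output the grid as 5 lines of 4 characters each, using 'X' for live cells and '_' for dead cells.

Answer: __X_
__X_
_XX_
X__X
____

Derivation:
Hidden generation-0 cells (in order): (1,3), (2,2), (3,1), (4,1).
A hidden cell only influences target cells in its own 3x3 neighborhood. Try each of the 2^4 = 16 assignments, step the completed generation 0 forward once under B3/S23, and compare with the target:
  (1,3)=_ (2,2)=_ (3,1)=_ (4,1)=_ -> step gives (1,1)='X' but target has '_' -> reject
  (1,3)=_ (2,2)=_ (3,1)=_ (4,1)=X -> step gives (1,1)='X' but target has '_' -> reject
  (1,3)=_ (2,2)=_ (3,1)=X (4,1)=_ -> step gives (1,1)='X' but target has '_' -> reject
  (1,3)=_ (2,2)=_ (3,1)=X (4,1)=X -> step gives (1,1)='X' but target has '_' -> reject
  (1,3)=_ (2,2)=X (3,1)=_ (4,1)=_ -> step reproduces the target at every cell -> ACCEPT
  (1,3)=_ (2,2)=X (3,1)=_ (4,1)=X -> step gives (3,0)='X' but target has '_' -> reject
  (1,3)=_ (2,2)=X (3,1)=X (4,1)=_ -> step gives (2,0)='X' but target has '_' -> reject
  (1,3)=_ (2,2)=X (3,1)=X (4,1)=X -> step gives (2,0)='X' but target has '_' -> reject
  (1,3)=X (2,2)=_ (3,1)=_ (4,1)=_ -> step gives (0,2)='X' but target has '_' -> reject
  (1,3)=X (2,2)=_ (3,1)=_ (4,1)=X -> step gives (0,2)='X' but target has '_' -> reject
  (1,3)=X (2,2)=_ (3,1)=X (4,1)=_ -> step gives (0,2)='X' but target has '_' -> reject
  (1,3)=X (2,2)=_ (3,1)=X (4,1)=X -> step gives (0,2)='X' but target has '_' -> reject
  (1,3)=X (2,2)=X (3,1)=_ (4,1)=_ -> step gives (0,2)='X' but target has '_' -> reject
  (1,3)=X (2,2)=X (3,1)=_ (4,1)=X -> step gives (0,2)='X' but target has '_' -> reject
  (1,3)=X (2,2)=X (3,1)=X (4,1)=_ -> step gives (0,2)='X' but target has '_' -> reject
  (1,3)=X (2,2)=X (3,1)=X (4,1)=X -> step gives (0,2)='X' but target has '_' -> reject
Unique solution: (1,3)=dead, (2,2)=live, (3,1)=dead, (4,1)=dead.
Check: live-neighbor counts of every cell in the completed generation 0:
0212
1433
2333
1331
1111
Applying B3/S23 to generation 0 with these counts gives:
____
__XX
_XXX
_XX_
____
which matches the target exactly.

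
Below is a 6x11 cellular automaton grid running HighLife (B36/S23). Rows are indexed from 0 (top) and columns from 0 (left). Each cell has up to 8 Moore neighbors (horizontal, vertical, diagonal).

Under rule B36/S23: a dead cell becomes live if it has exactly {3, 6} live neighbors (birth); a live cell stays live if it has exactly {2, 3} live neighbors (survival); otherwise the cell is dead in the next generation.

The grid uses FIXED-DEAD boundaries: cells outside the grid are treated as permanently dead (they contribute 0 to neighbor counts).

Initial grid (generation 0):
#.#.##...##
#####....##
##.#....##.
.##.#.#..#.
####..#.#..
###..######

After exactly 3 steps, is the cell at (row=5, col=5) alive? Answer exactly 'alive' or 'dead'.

Answer: alive

Derivation:
Simulating step by step:
Generation 0 (given above): 38 live cells
Generation 1: 21 live cells
#.#.##...##
.....#.....
.....#..#..
....##...#.
....#..#..#
#..#.##.##.
Generation 2: 21 live cells
....##.....
.....##..#.
.....##....
....###.##.
...#...#..#
....######.
Generation 3: 19 live cells
....###....
...........
........##.
....#...##.
...#.##.#.#
....######.

Cell (5,5) at generation 3: 1 -> alive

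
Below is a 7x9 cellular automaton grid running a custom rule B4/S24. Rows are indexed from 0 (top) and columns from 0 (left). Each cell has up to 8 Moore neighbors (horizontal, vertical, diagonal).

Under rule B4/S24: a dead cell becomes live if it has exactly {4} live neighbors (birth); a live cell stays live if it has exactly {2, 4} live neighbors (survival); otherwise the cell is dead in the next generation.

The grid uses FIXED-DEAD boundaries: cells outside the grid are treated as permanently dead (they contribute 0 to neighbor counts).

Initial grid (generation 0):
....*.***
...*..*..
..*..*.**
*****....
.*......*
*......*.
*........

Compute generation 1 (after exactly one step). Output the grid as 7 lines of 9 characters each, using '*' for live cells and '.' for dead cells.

Answer: ......*..
...*.**.*
.**.**.*.
***.*....
***......
*........
.........

Derivation:
Simulating step by step:
Generation 0 (given above): 20 live cells
Generation 1: 18 live cells
(generation 1 grid is the final answer)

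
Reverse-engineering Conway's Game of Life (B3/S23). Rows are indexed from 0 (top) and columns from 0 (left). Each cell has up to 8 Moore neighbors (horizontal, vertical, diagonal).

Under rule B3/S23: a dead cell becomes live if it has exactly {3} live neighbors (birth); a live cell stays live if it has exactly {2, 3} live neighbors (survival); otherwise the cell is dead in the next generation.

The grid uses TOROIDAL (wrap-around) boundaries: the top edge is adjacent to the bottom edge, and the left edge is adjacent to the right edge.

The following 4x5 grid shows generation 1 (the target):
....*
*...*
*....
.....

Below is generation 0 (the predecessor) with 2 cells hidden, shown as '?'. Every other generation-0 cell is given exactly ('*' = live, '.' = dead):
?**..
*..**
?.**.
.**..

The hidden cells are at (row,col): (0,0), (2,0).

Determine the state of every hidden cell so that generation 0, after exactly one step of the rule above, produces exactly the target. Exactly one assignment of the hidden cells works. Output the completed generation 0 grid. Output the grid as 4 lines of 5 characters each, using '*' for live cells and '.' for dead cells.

Answer: .**..
*..**
..**.
.**..

Derivation:
Hidden generation-0 cells (in order): (0,0), (2,0).
A hidden cell only influences target cells in its own 3x3 neighborhood. Try each of the 2^2 = 4 assignments, step the completed generation 0 forward once under B3/S23, and compare with the target:
  (0,0)=. (2,0)=. -> step reproduces the target at every cell -> ACCEPT
  (0,0)=. (2,0)=* -> step gives (1,4)='.' but target has '*' -> reject
  (0,0)=* (2,0)=. -> step gives (0,4)='.' but target has '*' -> reject
  (0,0)=* (2,0)=* -> step gives (0,4)='.' but target has '*' -> reject
Unique solution: (0,0)=dead, (2,0)=dead.
Check: live-neighbor counts of every cell in the completed generation 0:
44443
24543
34444
24541
Applying B3/S23 to generation 0 with these counts gives:
....*
*...*
*....
.....
which matches the target exactly.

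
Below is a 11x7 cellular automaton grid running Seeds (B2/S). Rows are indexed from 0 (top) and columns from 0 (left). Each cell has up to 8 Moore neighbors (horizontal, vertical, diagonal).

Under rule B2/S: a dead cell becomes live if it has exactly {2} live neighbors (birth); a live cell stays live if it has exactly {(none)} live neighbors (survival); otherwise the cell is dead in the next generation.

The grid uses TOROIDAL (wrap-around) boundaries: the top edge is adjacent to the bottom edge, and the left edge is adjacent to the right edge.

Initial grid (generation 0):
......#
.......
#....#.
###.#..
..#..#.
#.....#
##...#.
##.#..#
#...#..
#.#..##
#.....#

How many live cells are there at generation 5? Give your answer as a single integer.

Answer: 11

Derivation:
Simulating step by step:
Generation 0 (given above): 26 live cells
Generation 1: 12 live cells
.....#.
#....#.
..###..
.......
....#..
..#.#..
....#..
.......
.......
...##..
.......
Generation 2: 14 live cells
....#..
.##....
.#...##
..#..#.
.....#.
.......
.....#.
.......
...##..
.......
...#.#.
Generation 3: 18 live cells
.#...#.
...##.#
...##..
##.....
....#.#
....###
.......
...#.#.
.......
..#..#.
.......
Generation 4: 24 live cells
#.##..#
#......
.#....#
..#...#
.#.#...
#..#...
...#...
....#..
..##.##
.......
.##.###
Generation 5: 11 live cells
.......
...#.#.
..#..#.
...#.#.
....#.#
.#.....
..#....
......#
.......
.......
.......
Population at generation 5: 11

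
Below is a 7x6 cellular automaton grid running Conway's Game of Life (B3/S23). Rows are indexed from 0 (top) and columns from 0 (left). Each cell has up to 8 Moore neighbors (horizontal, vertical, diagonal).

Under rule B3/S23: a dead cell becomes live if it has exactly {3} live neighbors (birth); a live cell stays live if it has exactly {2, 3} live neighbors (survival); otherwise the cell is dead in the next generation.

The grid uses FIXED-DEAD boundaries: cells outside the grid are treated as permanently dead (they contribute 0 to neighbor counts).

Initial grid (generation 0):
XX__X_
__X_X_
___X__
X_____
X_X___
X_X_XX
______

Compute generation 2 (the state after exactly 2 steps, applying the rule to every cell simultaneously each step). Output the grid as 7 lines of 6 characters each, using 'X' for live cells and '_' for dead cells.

Simulating step by step:
Generation 0 (given above): 13 live cells
Generation 1: 10 live cells
_X_X__
_XX_X_
___X__
_X____
X__X__
___X__
______
Generation 2: 8 live cells
(generation 2 grid is the final answer)

Answer: _X_X__
_X__X_
_X_X__
__X___
__X___
______
______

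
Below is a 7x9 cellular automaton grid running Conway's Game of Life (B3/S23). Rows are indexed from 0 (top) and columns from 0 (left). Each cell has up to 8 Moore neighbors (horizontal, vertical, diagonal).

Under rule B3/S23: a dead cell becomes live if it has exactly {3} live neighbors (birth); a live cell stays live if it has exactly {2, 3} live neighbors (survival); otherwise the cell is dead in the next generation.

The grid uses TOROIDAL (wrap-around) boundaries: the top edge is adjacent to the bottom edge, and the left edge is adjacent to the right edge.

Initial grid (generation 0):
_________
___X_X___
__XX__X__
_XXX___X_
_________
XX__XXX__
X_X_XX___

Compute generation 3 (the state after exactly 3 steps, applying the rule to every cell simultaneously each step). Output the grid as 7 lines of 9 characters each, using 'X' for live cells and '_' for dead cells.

Simulating step by step:
Generation 0 (given above): 18 live cells
Generation 1: 23 live cells
___X_X___
__XXX____
_X____X__
_X_X_____
X__XXXX__
XX_XX_X__
X__XX_X__
Generation 2: 21 live cells
_____X___
__XXXX___
_X__X____
XX_X__X__
X_____X__
XX____XXX
XX____X__
Generation 3: 22 live cells
(generation 3 grid is the final answer)

Answer: _XXX_XX__
__XX_X___
XX_______
XXX__X___
__X__XX__
_____XX__
_X___XX__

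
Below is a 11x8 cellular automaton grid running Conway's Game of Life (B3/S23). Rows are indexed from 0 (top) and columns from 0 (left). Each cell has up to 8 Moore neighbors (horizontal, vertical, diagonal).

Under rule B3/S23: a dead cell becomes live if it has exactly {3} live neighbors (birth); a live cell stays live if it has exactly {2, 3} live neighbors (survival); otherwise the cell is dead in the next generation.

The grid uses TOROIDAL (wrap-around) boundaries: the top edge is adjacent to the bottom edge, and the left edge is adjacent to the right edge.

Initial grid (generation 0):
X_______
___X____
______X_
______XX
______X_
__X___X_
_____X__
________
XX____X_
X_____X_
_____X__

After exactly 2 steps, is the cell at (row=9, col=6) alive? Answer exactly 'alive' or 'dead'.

Answer: alive

Derivation:
Simulating step by step:
Generation 0 (given above): 15 live cells
Generation 1: 16 live cells
________
________
______XX
_____XXX
_____XX_
_____XX_
________
________
XX______
XX___XX_
_______X
Generation 2: 13 live cells
________
________
_____X_X
________
____X___
_____XX_
________
________
XX_____X
_X____X_
X_____XX

Cell (9,6) at generation 2: 1 -> alive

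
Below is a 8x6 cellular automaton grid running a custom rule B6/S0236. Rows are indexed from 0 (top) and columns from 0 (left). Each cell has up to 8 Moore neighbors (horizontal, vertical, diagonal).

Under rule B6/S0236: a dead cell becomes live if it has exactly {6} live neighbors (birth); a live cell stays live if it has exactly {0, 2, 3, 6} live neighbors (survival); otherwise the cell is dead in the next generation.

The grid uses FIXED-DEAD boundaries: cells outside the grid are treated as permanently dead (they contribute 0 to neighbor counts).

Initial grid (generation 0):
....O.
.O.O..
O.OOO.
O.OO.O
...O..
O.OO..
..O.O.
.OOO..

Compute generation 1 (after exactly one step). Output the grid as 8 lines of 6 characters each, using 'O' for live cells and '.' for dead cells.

Simulating step by step:
Generation 0 (given above): 20 live cells
Generation 1: 9 live cells
(generation 1 grid is the final answer)

Answer: ......
.O....
O.....
......
......
O.O...
...OO.
.OOO..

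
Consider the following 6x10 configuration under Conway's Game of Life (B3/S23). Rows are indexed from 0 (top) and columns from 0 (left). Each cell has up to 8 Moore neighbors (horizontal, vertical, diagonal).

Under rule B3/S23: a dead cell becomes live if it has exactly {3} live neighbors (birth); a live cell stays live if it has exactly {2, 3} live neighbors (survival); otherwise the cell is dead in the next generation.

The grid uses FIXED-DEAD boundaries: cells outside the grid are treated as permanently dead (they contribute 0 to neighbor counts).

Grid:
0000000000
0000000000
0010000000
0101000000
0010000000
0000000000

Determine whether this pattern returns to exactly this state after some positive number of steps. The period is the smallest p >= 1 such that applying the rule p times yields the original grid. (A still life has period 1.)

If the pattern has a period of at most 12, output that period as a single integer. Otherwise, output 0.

Simulating and comparing each generation to the original:
Gen 0 (original, given above): 4 live cells
Gen 1: 4 live cells, MATCHES original -> period = 1

Answer: 1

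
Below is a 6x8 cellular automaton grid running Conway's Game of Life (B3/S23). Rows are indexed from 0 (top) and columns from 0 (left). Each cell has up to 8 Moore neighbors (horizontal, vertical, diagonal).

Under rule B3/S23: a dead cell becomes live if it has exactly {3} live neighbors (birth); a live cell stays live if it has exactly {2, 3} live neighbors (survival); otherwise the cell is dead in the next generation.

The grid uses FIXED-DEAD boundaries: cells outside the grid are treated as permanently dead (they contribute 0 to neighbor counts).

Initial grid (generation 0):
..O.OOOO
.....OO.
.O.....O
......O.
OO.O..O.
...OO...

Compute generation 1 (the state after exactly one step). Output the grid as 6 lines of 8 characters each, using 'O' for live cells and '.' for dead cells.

Answer: ....O..O
....O...
.....O.O
OOO...OO
..OOOO..
..OOO...

Derivation:
Simulating step by step:
Generation 0 (given above): 16 live cells
Generation 1: 17 live cells
(generation 1 grid is the final answer)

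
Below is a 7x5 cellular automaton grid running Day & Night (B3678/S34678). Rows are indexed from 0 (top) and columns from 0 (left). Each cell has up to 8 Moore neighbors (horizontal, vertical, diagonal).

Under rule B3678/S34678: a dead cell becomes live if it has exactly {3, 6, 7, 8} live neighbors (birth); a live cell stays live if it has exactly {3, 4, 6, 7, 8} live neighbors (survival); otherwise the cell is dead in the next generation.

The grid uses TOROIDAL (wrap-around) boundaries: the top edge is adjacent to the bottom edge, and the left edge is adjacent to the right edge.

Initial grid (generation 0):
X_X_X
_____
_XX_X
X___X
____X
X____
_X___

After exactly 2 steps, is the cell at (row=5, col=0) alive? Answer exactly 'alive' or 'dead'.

Answer: alive

Derivation:
Simulating step by step:
Generation 0 (given above): 11 live cells
Generation 1: 10 live cells
_X___
__X_X
___X_
XX__X
____X
_____
_X__X
Generation 2: 11 live cells
__XX_
___X_
_XXX_
X__XX
_____
X____
X____

Cell (5,0) at generation 2: 1 -> alive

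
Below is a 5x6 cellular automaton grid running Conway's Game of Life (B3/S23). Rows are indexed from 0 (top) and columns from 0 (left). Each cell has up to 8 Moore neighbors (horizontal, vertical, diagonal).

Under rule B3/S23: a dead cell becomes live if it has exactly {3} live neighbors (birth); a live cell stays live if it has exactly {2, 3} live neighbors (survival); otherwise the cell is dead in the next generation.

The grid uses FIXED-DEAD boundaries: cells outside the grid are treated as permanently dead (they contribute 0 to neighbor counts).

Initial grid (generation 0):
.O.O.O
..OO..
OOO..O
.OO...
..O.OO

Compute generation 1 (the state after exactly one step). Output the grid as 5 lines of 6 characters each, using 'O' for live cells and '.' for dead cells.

Simulating step by step:
Generation 0 (given above): 14 live cells
Generation 1: 11 live cells
(generation 1 grid is the final answer)

Answer: ...OO.
O..O..
O.....
O...OO
.OOO..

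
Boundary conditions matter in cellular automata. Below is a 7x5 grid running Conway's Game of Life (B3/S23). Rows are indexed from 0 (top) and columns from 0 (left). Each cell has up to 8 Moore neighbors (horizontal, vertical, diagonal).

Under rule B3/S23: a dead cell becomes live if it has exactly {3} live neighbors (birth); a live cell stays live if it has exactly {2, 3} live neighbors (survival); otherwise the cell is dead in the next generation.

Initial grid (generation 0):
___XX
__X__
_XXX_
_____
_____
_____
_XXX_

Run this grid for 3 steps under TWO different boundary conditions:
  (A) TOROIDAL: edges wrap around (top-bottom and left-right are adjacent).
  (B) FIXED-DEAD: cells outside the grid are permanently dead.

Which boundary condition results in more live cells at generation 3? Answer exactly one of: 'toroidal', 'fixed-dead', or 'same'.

Answer: toroidal

Derivation:
Under TOROIDAL boundary, generation 3:
____X
_X_XX
___X_
XX_XX
_X_X_
X_XX_
__X_X
Population = 16

Under FIXED-DEAD boundary, generation 3:
_____
__X__
XX_XX
_X_X_
__X__
_____
_____
Population = 8

Comparison: toroidal=16, fixed-dead=8 -> toroidal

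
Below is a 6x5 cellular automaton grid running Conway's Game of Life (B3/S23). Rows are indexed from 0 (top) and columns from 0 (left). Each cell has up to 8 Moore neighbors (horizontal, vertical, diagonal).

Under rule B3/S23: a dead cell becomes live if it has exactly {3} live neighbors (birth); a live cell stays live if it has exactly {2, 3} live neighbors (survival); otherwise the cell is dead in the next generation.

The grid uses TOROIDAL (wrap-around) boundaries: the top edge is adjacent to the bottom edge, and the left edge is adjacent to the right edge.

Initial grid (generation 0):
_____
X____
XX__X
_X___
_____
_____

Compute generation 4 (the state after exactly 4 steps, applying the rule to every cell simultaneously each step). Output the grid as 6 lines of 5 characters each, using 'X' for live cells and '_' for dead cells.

Simulating step by step:
Generation 0 (given above): 5 live cells
Generation 1: 6 live cells
_____
XX__X
_X__X
_X___
_____
_____
Generation 2: 7 live cells
X____
_X__X
_XX_X
X____
_____
_____
Generation 3: 11 live cells
X____
_XXXX
_XXXX
XX___
_____
_____
Generation 4: 9 live cells
(generation 4 grid is the final answer)

Answer: XXXXX
_____
_____
XX_XX
_____
_____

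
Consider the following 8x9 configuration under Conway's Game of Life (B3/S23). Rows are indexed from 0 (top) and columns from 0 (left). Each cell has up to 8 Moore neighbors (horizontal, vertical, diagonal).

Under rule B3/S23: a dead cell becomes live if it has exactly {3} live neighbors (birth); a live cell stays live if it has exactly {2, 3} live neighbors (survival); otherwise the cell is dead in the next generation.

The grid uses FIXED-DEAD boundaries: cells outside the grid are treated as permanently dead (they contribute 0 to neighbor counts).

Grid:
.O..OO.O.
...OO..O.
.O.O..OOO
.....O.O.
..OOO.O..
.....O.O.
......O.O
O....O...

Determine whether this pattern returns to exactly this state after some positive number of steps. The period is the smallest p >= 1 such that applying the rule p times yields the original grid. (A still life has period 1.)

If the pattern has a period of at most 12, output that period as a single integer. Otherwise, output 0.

Simulating and comparing each generation to the original:
Gen 0 (original, given above): 24 live cells
Gen 1: 21 live cells, differs from original
Gen 2: 20 live cells, differs from original
Gen 3: 18 live cells, differs from original
Gen 4: 15 live cells, differs from original
Gen 5: 15 live cells, differs from original
Gen 6: 14 live cells, differs from original
Gen 7: 15 live cells, differs from original
Gen 8: 17 live cells, differs from original
Gen 9: 16 live cells, differs from original
Gen 10: 19 live cells, differs from original
Gen 11: 21 live cells, differs from original
Gen 12: 15 live cells, differs from original
No period found within 12 steps.

Answer: 0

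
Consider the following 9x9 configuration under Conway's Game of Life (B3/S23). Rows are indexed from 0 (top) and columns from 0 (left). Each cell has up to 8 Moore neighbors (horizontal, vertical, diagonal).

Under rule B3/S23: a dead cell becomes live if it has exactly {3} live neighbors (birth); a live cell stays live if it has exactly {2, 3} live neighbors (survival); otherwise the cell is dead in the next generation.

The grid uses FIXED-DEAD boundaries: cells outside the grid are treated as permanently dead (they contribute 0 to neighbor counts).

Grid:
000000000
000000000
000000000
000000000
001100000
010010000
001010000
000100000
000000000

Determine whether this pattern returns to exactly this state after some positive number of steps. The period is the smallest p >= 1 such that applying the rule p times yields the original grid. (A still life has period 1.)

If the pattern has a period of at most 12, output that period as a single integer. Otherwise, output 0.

Simulating and comparing each generation to the original:
Gen 0 (original, given above): 7 live cells
Gen 1: 7 live cells, MATCHES original -> period = 1

Answer: 1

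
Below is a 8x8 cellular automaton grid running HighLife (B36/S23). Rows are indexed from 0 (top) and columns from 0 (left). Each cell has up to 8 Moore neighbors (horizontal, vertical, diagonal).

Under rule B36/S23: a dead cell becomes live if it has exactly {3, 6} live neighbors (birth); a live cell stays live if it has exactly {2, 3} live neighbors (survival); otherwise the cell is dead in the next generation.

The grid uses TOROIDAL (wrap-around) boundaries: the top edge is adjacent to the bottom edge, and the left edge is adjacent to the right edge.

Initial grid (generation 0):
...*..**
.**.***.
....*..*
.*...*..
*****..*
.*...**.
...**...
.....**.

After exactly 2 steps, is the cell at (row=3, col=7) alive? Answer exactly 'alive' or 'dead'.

Answer: alive

Derivation:
Simulating step by step:
Generation 0 (given above): 25 live cells
Generation 1: 28 live cells
..**.*.*
*.*.*...
*****...
.*...***
...**..*
.*...***
....*...
...*.***
Generation 2: 29 live cells
***..*.*
**...*.*
....*.*.
.*...***
..*.*...
*..*.***
*...*.*.
..**.*.*

Cell (3,7) at generation 2: 1 -> alive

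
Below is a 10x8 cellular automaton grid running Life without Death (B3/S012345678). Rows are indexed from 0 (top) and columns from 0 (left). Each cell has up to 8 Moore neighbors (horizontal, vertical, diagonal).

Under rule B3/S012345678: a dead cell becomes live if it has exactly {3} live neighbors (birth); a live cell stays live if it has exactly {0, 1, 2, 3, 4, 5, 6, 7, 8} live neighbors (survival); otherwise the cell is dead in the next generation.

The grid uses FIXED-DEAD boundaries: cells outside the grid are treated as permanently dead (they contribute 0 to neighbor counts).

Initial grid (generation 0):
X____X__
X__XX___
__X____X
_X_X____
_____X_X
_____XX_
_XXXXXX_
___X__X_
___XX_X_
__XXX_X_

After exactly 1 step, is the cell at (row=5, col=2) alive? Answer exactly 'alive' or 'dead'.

Simulating step by step:
Generation 0 (given above): 28 live cells
Generation 1: 41 live cells
X___XX__
XX_XX___
_XX_X__X
_XXX__X_
____XX_X
__XX_XXX
_XXXXXXX
___X__XX
___XX_XX
__XXX_X_

Cell (5,2) at generation 1: 1 -> alive

Answer: alive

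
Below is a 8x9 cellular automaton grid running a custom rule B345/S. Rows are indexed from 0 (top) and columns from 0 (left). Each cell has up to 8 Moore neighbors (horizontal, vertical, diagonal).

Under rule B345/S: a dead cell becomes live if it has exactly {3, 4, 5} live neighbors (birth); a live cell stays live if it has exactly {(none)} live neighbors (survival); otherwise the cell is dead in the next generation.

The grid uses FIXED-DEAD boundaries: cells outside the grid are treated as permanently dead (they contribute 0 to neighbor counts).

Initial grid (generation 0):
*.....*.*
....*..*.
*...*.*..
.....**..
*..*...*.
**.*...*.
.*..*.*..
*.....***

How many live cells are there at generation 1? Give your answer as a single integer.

Answer: 20

Derivation:
Simulating step by step:
Generation 0 (given above): 24 live cells
Generation 1: 20 live cells
.......*.
.....**..
.....*.*.
....*..*.
.**.*.*..
..*.*.*..
*.*..*.**
.....*...
Population at generation 1: 20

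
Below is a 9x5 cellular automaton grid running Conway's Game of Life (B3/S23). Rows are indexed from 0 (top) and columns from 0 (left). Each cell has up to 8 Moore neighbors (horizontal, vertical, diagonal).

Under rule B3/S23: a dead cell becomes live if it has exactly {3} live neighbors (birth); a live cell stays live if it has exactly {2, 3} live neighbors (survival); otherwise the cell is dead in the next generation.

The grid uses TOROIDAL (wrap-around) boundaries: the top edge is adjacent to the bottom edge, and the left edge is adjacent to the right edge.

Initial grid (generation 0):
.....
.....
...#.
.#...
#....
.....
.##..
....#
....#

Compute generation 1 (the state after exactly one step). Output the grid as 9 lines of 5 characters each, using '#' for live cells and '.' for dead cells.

Answer: .....
.....
.....
.....
.....
.#...
.....
#..#.
.....

Derivation:
Simulating step by step:
Generation 0 (given above): 7 live cells
Generation 1: 3 live cells
(generation 1 grid is the final answer)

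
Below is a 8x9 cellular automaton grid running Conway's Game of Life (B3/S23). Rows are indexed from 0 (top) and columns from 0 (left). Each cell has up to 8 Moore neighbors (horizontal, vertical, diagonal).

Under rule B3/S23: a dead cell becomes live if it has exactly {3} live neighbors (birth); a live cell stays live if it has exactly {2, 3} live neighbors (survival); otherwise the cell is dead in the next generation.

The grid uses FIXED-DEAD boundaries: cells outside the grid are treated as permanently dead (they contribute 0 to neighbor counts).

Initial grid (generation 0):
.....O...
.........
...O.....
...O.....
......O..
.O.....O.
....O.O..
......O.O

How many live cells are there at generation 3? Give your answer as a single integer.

Answer: 6

Derivation:
Simulating step by step:
Generation 0 (given above): 10 live cells
Generation 1: 7 live cells
.........
.........
.........
.........
.........
.....OOO.
.....OO..
.....O.O.
Generation 2: 5 live cells
.........
.........
.........
.........
......O..
.....O.O.
....O....
.....O...
Generation 3: 6 live cells
.........
.........
.........
.........
......O..
.....OO..
....OOO..
.........
Population at generation 3: 6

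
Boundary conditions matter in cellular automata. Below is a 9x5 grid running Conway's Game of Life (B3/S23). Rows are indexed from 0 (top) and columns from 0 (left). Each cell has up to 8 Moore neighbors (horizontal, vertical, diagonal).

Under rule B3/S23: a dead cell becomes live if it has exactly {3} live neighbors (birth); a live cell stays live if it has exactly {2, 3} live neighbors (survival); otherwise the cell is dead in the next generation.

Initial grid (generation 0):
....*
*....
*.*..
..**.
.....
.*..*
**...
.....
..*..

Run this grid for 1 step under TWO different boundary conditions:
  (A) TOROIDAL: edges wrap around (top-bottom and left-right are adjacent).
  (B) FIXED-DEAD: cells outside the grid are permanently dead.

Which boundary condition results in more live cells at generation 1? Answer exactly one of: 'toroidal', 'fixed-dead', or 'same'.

Under TOROIDAL boundary, generation 1:
.....
**..*
..***
.***.
..**.
.*...
**...
.*...
.....
Population = 15

Under FIXED-DEAD boundary, generation 1:
.....
.*...
..**.
.***.
..**.
**...
**...
.*...
.....
Population = 13

Comparison: toroidal=15, fixed-dead=13 -> toroidal

Answer: toroidal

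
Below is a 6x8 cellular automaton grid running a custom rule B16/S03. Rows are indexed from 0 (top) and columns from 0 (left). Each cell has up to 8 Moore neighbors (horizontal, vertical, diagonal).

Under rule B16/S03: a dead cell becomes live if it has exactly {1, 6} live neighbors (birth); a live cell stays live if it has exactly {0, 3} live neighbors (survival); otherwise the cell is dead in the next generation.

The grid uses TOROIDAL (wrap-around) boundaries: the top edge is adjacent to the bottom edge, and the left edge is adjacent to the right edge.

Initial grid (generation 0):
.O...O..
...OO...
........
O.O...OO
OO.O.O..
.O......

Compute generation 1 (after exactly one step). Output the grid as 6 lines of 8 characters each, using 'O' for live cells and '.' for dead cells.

Answer: ......O.
OO....O.
........
O......O
........
.O.O...O

Derivation:
Simulating step by step:
Generation 0 (given above): 13 live cells
Generation 1: 9 live cells
(generation 1 grid is the final answer)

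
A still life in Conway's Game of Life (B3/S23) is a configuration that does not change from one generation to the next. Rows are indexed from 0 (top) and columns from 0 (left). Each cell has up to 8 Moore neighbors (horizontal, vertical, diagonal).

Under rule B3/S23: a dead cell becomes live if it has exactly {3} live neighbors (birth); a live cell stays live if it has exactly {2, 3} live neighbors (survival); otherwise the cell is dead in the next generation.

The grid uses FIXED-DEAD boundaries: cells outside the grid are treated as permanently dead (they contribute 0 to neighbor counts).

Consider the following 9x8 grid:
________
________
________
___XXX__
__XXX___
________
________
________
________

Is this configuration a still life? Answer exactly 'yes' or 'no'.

Compute generation 1 and compare to generation 0 (given above):
Generation 1:
________
________
____X___
__X__X__
__X__X__
___X____
________
________
________
Cell (2,4) differs: gen0=0 vs gen1=1 -> NOT a still life.

Answer: no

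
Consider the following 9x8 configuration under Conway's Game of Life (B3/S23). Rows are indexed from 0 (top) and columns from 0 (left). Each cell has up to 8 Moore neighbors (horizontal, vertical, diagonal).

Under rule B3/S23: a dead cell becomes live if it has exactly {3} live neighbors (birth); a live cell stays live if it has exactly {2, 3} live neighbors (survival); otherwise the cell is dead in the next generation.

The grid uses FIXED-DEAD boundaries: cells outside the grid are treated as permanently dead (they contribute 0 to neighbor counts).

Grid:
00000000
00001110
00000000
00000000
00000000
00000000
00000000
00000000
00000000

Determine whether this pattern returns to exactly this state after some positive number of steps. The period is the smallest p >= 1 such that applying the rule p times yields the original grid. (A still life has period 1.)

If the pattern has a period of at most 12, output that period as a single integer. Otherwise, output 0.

Simulating and comparing each generation to the original:
Gen 0 (original, given above): 3 live cells
Gen 1: 3 live cells, differs from original
Gen 2: 3 live cells, MATCHES original -> period = 2

Answer: 2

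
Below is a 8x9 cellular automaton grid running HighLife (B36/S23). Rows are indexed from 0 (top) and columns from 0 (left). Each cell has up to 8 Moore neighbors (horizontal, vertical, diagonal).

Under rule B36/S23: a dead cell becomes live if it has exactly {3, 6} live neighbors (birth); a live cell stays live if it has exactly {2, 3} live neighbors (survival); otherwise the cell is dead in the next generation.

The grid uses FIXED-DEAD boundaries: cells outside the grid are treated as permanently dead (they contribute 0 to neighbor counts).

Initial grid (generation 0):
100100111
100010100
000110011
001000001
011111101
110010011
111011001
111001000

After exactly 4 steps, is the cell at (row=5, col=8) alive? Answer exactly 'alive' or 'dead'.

Answer: dead

Derivation:
Simulating step by step:
Generation 0 (given above): 36 live cells
Generation 1: 34 live cells
000001110
000010110
000111011
010100101
100011101
001101001
000011111
101111000
Generation 2: 27 live cells
000001010
000101000
001100001
001111011
010000101
000110111
010100011
000100010
Generation 3: 23 live cells
000010100
001100100
000011111
010011101
000000000
000111100
000100000
001000011
Generation 4: 19 live cells
000101000
000101000
001000001
000010001
000101010
000111000
001101110
000000000

Cell (5,8) at generation 4: 0 -> dead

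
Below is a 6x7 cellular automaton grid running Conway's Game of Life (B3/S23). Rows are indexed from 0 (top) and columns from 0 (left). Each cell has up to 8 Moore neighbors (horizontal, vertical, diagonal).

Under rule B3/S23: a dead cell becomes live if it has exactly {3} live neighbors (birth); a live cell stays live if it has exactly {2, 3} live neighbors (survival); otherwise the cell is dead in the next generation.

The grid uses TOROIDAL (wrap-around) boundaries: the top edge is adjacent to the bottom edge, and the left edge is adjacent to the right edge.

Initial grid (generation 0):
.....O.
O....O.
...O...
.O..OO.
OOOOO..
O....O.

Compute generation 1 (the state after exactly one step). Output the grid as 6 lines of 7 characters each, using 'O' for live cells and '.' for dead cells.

Simulating step by step:
Generation 0 (given above): 14 live cells
Generation 1: 16 live cells
(generation 1 grid is the final answer)

Answer: ....OO.
....O.O
.....OO
OO...O.
O.OO...
O.OO.O.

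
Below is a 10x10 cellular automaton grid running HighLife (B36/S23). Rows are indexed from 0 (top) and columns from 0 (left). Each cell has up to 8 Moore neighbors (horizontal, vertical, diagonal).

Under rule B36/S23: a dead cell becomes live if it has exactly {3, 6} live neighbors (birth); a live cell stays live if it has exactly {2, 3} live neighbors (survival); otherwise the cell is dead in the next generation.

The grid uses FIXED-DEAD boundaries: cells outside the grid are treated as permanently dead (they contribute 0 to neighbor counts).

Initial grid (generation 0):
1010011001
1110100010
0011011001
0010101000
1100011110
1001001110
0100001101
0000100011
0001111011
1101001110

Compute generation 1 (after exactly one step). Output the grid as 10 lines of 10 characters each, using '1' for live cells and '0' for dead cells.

Answer: 1011010000
1000100111
0000001100
0010110010
1111100010
1010000001
0000011011
0001100000
0011001100
0011001011

Derivation:
Simulating step by step:
Generation 0 (given above): 48 live cells
Generation 1: 39 live cells
(generation 1 grid is the final answer)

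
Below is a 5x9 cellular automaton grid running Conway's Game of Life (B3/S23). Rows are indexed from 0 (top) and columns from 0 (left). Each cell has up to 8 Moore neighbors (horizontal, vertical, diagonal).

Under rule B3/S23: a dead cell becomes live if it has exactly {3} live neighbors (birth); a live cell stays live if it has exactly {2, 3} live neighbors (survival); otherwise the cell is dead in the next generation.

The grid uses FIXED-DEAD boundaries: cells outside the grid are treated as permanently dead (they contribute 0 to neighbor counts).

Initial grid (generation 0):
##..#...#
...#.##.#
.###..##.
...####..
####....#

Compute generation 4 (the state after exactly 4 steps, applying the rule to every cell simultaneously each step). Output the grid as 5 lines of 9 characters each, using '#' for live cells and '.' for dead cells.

Answer: ......###
...#.#.##
..##..##.
.#..####.
.###.....

Derivation:
Simulating step by step:
Generation 0 (given above): 22 live cells
Generation 1: 15 live cells
....##.#.
#..#.##.#
.........
#....##..
.###.#...
Generation 2: 18 live cells
....##.#.
.....###.
....#..#.
.##.###..
.##.###..
Generation 3: 15 live cells
....##.#.
.......##
...##..#.
.##....#.
.##.#.#..
Generation 4: 19 live cells
(generation 4 grid is the final answer)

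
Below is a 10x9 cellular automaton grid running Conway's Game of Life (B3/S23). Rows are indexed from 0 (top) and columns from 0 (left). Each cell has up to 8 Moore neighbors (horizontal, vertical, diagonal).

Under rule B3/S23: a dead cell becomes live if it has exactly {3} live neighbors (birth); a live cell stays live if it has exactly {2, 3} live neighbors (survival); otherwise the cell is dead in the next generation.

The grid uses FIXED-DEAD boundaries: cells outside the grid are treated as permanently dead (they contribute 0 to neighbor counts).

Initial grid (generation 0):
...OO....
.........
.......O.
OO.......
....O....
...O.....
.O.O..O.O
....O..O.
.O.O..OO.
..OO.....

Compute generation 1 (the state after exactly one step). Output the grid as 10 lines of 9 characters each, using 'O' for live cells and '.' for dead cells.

Answer: .........
.........
.........
.........
.........
..OOO....
..OOO..O.
...OOO..O
...OO.OO.
..OO.....

Derivation:
Simulating step by step:
Generation 0 (given above): 19 live cells
Generation 1: 17 live cells
(generation 1 grid is the final answer)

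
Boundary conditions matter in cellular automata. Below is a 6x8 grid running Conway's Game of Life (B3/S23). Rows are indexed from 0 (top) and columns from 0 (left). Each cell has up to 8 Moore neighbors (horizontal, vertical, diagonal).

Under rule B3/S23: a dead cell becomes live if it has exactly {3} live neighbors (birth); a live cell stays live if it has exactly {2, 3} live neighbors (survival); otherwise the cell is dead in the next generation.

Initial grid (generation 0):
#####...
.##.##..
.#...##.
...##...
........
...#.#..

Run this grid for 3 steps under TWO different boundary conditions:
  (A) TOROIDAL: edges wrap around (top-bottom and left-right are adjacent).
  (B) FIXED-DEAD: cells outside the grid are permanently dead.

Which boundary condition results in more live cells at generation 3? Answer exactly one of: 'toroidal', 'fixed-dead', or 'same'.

Under TOROIDAL boundary, generation 3:
........
........
.....##.
...###..
..###...
..##....
Population = 10

Under FIXED-DEAD boundary, generation 3:
........
.....##.
......#.
....##..
....##..
........
Population = 7

Comparison: toroidal=10, fixed-dead=7 -> toroidal

Answer: toroidal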